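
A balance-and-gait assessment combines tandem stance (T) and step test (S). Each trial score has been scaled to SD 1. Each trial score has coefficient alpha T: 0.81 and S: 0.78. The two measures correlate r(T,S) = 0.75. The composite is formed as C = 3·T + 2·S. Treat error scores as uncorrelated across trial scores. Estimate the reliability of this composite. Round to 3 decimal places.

Var(C) = 3² + 2² + 2·[6·0.75] = 13 + 9 = 22.
With uncorrelated errors the cross-covariances are all true-score covariance, so they carry over unchanged; only the diagonal terms shrink to ρᵢσᵢ².
True-score variance = [3²·0.81 + 2²·0.78] + 9 = 10.41 + 9 = 19.41.
Reliability = 19.41 / 22 = 0.882.

0.882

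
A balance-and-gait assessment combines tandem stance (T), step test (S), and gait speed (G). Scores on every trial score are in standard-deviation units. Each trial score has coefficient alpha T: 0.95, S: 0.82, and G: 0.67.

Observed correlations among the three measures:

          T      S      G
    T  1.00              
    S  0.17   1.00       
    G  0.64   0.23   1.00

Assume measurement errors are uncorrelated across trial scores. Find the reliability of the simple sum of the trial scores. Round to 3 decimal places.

Var(T+S+G) = 3 + 2·[0.17 + 0.64 + 0.23] = 3 + 2.08 = 5.08.
Because errors are independent across components, Cov(Tᵢ,Tⱼ) = Cov(Xᵢ,Xⱼ); the off-diagonal part of the true-score variance is the same as above.
True-score variance = [0.95 + 0.82 + 0.67] + 2.08 = 2.44 + 2.08 = 4.52.
Reliability = 4.52 / 5.08 = 0.890.

0.890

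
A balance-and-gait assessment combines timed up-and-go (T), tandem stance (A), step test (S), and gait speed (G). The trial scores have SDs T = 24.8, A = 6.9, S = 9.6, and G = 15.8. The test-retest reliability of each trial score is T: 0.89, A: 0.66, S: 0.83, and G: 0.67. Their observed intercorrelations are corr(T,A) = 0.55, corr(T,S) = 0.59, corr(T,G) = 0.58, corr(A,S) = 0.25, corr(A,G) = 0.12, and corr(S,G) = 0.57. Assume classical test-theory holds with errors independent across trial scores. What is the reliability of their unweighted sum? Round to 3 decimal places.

0.916

Var(T+A+S+G) = 24.8² + 6.9² + 9.6² + 15.8² + 2·[24.8·6.9·0.55 + 24.8·9.6·0.59 + 24.8·15.8·0.58 + 6.9·9.6·0.25 + 6.9·15.8·0.12 + 9.6·15.8·0.57] = 1004.45 + 1155.9 = 2160.35.
Because errors are independent across components, Cov(Tᵢ,Tⱼ) = Cov(Xᵢ,Xⱼ); the off-diagonal part of the true-score variance is the same as above.
True-score variance = [24.8²·0.89 + 6.9²·0.66 + 9.6²·0.83 + 15.8²·0.67] + 1155.9 = 822.56 + 1155.9 = 1978.46.
Reliability = 1978.46 / 2160.35 = 0.916.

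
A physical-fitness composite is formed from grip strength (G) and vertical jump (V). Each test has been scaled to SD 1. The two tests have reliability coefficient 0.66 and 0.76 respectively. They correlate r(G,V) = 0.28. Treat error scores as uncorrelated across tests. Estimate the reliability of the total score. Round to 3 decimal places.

0.773

Var(G+V) = 2 + 2·[0.28] = 2 + 0.56 = 2.56.
Because errors are independent across components, Cov(Tᵢ,Tⱼ) = Cov(Xᵢ,Xⱼ); the off-diagonal part of the true-score variance is the same as above.
True-score variance = [0.66 + 0.76] + 0.56 = 1.42 + 0.56 = 1.98.
Reliability = 1.98 / 2.56 = 0.773.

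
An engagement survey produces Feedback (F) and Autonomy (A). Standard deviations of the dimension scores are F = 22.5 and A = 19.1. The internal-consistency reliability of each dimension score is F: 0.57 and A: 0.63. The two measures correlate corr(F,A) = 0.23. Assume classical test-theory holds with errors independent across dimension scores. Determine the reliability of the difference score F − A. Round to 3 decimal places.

0.476

Var(F−A) = 22.5² + 19.1² − 2·22.5·19.1·0.23 = 871.06 − 197.685 = 673.375.
Under uncorrelated errors the observed covariances equal the true-score covariances, so only the own-variance terms attenuate.
True-score variance = [22.5²·0.57 + 19.1²·0.63] − 197.685 = 518.393 − 197.685 = 320.708.
Reliability = 320.708 / 673.375 = 0.476.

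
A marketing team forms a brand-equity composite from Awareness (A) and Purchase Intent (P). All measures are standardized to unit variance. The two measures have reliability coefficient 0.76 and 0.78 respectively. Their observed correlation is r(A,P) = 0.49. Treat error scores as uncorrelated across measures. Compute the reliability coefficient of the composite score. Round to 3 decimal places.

Var(A+P) = 2 + 2·[0.49] = 2 + 0.98 = 2.98.
Under uncorrelated errors the observed covariances equal the true-score covariances, so only the own-variance terms attenuate.
True-score variance = [0.76 + 0.78] + 0.98 = 1.54 + 0.98 = 2.52.
Reliability = 2.52 / 2.98 = 0.846.

0.846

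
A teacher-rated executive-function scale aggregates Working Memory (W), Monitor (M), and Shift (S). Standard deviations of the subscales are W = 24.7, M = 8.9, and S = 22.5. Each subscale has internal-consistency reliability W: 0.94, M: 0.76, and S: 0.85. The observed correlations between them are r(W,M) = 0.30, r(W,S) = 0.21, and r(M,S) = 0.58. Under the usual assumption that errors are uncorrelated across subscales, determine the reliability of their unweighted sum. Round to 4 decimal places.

Var(W+M+S) = 24.7² + 8.9² + 22.5² + 2·[24.7·8.9·0.30 + 24.7·22.5·0.21 + 8.9·22.5·0.58] = 1195.55 + 597.603 = 1793.15.
With uncorrelated errors the cross-covariances are all true-score covariance, so they carry over unchanged; only the diagonal terms shrink to ρᵢσᵢ².
True-score variance = [24.7²·0.94 + 8.9²·0.76 + 22.5²·0.85] + 597.603 = 1064 + 597.603 = 1661.6.
Reliability = 1661.6 / 1793.15 = 0.9266.

0.9266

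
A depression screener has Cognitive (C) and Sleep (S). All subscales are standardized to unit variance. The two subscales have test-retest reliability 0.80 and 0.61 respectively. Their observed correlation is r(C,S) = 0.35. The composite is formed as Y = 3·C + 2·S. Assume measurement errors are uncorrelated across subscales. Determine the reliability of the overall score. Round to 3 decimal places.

0.805

Var(Y) = 3² + 2² + 2·[6·0.35] = 13 + 4.2 = 17.2.
Because errors are independent across components, Cov(Tᵢ,Tⱼ) = Cov(Xᵢ,Xⱼ); the off-diagonal part of the true-score variance is the same as above.
True-score variance = [3²·0.80 + 2²·0.61] + 4.2 = 9.64 + 4.2 = 13.84.
Reliability = 13.84 / 17.2 = 0.805.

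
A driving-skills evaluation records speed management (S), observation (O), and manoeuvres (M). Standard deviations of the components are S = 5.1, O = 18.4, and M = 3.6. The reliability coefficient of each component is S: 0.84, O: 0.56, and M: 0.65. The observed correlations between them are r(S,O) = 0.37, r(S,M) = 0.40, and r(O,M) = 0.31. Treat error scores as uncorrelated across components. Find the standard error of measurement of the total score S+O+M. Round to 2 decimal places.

Var(total) = 377.53 + 125.198 = 502.728.
True-score variance = 219.866 + 125.198 = 345.064, so reliability = 0.6864.
Error variance = 502.728 − 345.064 = 157.664; SEM = √157.664 = 12.56.

12.56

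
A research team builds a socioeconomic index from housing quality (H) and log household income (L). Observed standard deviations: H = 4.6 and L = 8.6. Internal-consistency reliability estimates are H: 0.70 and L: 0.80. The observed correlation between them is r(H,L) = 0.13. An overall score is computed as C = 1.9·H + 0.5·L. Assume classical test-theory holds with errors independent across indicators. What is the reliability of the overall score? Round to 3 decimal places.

0.746

Var(C) = 1.9²·4.6² + 0.5²·8.6² + 2·[0.95·4.6·8.6·0.13] = 94.8776 + 9.77132 = 104.649.
Because errors are independent across components, Cov(Tᵢ,Tⱼ) = Cov(Xᵢ,Xⱼ); the off-diagonal part of the true-score variance is the same as above.
True-score variance = [1.9²·4.6²·0.70 + 0.5²·8.6²·0.80] + 9.77132 = 68.2633 + 9.77132 = 78.0346.
Reliability = 78.0346 / 104.649 = 0.746.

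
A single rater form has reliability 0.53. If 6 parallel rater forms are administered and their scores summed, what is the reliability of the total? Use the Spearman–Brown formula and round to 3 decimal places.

ρ_k = kρ / (1 + (k−1)ρ) = 6·0.53 / (1 + 5·0.53) = 3.180 / 3.650 = 0.871.

0.871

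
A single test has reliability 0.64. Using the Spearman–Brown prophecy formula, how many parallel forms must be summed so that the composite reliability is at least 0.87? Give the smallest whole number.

4

k ≥ ρ*(1−ρ₁)/(ρ₁(1−ρ*)) = 0.87·0.36 / (0.64·0.13) = 3.764.
Smallest integer k = 4.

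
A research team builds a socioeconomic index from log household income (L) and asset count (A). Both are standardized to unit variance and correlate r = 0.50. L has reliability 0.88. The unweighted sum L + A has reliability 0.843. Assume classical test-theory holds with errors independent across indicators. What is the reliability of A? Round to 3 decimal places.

0.649

Var(L+A) = 2 + 2·0.50 = 3.000.
True-score variance = ρ_L + ρ_A + 2·0.50, so 0.843 = (0.88 + ρ_A + 1.00) / 3.000.
ρ_A = 0.843·3.000 − 0.88 − 1.00 = 0.649.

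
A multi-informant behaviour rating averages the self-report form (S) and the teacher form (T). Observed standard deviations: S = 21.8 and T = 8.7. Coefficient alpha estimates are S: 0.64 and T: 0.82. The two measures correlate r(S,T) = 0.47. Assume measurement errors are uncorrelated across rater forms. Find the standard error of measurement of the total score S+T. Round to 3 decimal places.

13.591

Var(total) = 550.93 + 178.28 = 729.21.
True-score variance = 366.219 + 178.28 = 544.5, so reliability = 0.7467.
Error variance = 729.21 − 544.5 = 184.711; SEM = √184.711 = 13.591.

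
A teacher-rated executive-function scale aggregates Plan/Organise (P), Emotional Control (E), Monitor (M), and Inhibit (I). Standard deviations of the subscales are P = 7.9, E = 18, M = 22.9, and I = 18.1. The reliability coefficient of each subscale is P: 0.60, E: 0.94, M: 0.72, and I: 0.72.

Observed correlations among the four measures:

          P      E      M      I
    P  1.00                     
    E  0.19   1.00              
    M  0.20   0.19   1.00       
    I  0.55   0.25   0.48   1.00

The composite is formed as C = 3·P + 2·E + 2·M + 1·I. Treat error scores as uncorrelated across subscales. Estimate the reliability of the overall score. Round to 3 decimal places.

Var(C) = 3²·7.9² + 2²·18² + 2²·22.9² + 18.1² + 2·[6·7.9·18·0.19 + 6·7.9·22.9·0.20 + 3·7.9·18.1·0.55 + 4·18·22.9·0.19 + 2·18·18.1·0.25 + 2·22.9·18.1·0.48] = 4282.94 + 2978.43 = 7261.37.
Because errors are independent across components, Cov(Tᵢ,Tⱼ) = Cov(Xᵢ,Xⱼ); the off-diagonal part of the true-score variance is the same as above.
True-score variance = [3²·7.9²·0.60 + 2²·18²·0.94 + 2²·22.9²·0.72 + 18.1²·0.72] + 2978.43 = 3301.43 + 2978.43 = 6279.87.
Reliability = 6279.87 / 7261.37 = 0.865.

0.865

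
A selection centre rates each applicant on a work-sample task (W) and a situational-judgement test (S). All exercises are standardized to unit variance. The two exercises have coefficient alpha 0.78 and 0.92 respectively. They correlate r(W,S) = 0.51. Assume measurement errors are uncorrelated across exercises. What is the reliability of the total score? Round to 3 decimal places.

Var(W+S) = 2 + 2·[0.51] = 2 + 1.02 = 3.02.
Because errors are independent across components, Cov(Tᵢ,Tⱼ) = Cov(Xᵢ,Xⱼ); the off-diagonal part of the true-score variance is the same as above.
True-score variance = [0.78 + 0.92] + 1.02 = 1.7 + 1.02 = 2.72.
Reliability = 2.72 / 3.02 = 0.901.

0.901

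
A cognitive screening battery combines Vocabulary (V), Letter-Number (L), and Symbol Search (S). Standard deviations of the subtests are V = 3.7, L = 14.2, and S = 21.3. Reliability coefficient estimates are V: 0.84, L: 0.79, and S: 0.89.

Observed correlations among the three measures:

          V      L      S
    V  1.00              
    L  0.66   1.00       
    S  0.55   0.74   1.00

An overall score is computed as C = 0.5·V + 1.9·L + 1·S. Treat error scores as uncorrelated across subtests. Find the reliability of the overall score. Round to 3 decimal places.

0.905

Var(C) = 0.5²·3.7² + 1.9²·14.2² + 21.3² + 2·[0.95·3.7·14.2·0.66 + 0.5·3.7·21.3·0.55 + 1.9·14.2·21.3·0.74] = 1185.03 + 959.748 = 2144.78.
Under uncorrelated errors the observed covariances equal the true-score covariances, so only the own-variance terms attenuate.
True-score variance = [0.5²·3.7²·0.84 + 1.9²·14.2²·0.79 + 21.3²·0.89] + 959.748 = 981.716 + 959.748 = 1941.46.
Reliability = 1941.46 / 2144.78 = 0.905.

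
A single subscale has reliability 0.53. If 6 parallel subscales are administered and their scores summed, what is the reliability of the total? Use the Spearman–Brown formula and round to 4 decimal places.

0.8712

ρ_k = kρ / (1 + (k−1)ρ) = 6·0.53 / (1 + 5·0.53) = 3.180 / 3.650 = 0.8712.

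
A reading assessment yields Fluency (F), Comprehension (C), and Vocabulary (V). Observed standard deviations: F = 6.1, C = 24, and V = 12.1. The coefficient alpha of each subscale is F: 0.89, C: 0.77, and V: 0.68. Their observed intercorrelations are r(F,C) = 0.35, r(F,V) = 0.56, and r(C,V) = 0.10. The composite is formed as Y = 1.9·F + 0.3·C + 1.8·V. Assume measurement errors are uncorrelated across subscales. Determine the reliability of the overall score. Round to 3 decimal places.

0.827

Var(Y) = 1.9²·6.1² + 0.3²·24² + 1.8²·12.1² + 2·[0.57·6.1·24·0.35 + 3.42·6.1·12.1·0.56 + 0.54·24·12.1·0.10] = 660.536 + 372.499 = 1033.04.
Under uncorrelated errors the observed covariances equal the true-score covariances, so only the own-variance terms attenuate.
True-score variance = [1.9²·6.1²·0.89 + 0.3²·24²·0.77 + 1.8²·12.1²·0.68] + 372.499 = 482.039 + 372.499 = 854.538.
Reliability = 854.538 / 1033.04 = 0.827.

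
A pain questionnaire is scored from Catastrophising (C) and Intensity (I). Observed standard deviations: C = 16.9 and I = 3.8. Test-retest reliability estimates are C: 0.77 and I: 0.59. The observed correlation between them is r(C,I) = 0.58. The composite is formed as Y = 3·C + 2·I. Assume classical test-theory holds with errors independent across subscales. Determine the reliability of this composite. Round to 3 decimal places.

0.800

Var(Y) = 3²·16.9² + 2²·3.8² + 2·[6·16.9·3.8·0.58] = 2628.25 + 446.971 = 3075.22.
With uncorrelated errors the cross-covariances are all true-score covariance, so they carry over unchanged; only the diagonal terms shrink to ρᵢσᵢ².
True-score variance = [3²·16.9²·0.77 + 2²·3.8²·0.59] + 446.971 = 2013.36 + 446.971 = 2460.33.
Reliability = 2460.33 / 3075.22 = 0.800.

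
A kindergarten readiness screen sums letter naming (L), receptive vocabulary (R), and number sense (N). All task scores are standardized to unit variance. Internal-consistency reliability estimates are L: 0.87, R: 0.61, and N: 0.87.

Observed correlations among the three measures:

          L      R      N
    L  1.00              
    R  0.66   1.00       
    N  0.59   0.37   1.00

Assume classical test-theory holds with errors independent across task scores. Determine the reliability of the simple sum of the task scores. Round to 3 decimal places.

Var(L+R+N) = 3 + 2·[0.66 + 0.59 + 0.37] = 3 + 3.24 = 6.24.
With uncorrelated errors the cross-covariances are all true-score covariance, so they carry over unchanged; only the diagonal terms shrink to ρᵢσᵢ².
True-score variance = [0.87 + 0.61 + 0.87] + 3.24 = 2.35 + 3.24 = 5.59.
Reliability = 5.59 / 6.24 = 0.896.

0.896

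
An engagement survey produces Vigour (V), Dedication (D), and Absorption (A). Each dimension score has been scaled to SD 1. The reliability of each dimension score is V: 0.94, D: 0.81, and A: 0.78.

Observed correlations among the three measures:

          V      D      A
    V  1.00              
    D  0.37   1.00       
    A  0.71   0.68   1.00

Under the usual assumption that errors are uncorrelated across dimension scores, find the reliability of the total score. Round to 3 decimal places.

Var(V+D+A) = 3 + 2·[0.37 + 0.71 + 0.68] = 3 + 3.52 = 6.52.
Under uncorrelated errors the observed covariances equal the true-score covariances, so only the own-variance terms attenuate.
True-score variance = [0.94 + 0.81 + 0.78] + 3.52 = 2.53 + 3.52 = 6.05.
Reliability = 6.05 / 6.52 = 0.928.

0.928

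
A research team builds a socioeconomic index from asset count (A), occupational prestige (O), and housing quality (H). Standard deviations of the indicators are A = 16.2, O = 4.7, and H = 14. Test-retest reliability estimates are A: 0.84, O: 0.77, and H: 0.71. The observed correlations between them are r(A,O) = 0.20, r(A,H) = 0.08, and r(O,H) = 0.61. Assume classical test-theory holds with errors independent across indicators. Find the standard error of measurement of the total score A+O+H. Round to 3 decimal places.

Var(total) = 480.53 + 147.02 = 627.55.
True-score variance = 376.619 + 147.02 = 523.639, so reliability = 0.8344.
Error variance = 627.55 − 523.639 = 103.911; SEM = √103.911 = 10.194.

10.194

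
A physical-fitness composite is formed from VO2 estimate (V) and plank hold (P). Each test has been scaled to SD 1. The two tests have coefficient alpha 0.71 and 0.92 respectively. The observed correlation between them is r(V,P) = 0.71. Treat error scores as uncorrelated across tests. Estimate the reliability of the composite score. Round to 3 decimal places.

0.892

Var(V+P) = 2 + 2·[0.71] = 2 + 1.42 = 3.42.
With uncorrelated errors the cross-covariances are all true-score covariance, so they carry over unchanged; only the diagonal terms shrink to ρᵢσᵢ².
True-score variance = [0.71 + 0.92] + 1.42 = 1.63 + 1.42 = 3.05.
Reliability = 3.05 / 3.42 = 0.892.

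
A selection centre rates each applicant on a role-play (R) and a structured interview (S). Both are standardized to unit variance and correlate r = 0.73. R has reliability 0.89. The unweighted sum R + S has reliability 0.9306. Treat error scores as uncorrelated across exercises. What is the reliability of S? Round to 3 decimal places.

Var(R+S) = 2 + 2·0.73 = 3.460.
True-score variance = ρ_R + ρ_S + 2·0.73, so 0.9306 = (0.89 + ρ_S + 1.46) / 3.460.
ρ_S = 0.9306·3.460 − 0.89 − 1.46 = 0.870.

0.870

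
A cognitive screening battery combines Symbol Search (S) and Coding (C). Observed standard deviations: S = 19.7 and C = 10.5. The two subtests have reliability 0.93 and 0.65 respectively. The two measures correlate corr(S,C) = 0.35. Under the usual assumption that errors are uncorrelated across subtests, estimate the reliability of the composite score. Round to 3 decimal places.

Var(S+C) = 19.7² + 10.5² + 2·[19.7·10.5·0.35] = 498.34 + 144.795 = 643.135.
Under uncorrelated errors the observed covariances equal the true-score covariances, so only the own-variance terms attenuate.
True-score variance = [19.7²·0.93 + 10.5²·0.65] + 144.795 = 432.586 + 144.795 = 577.381.
Reliability = 577.381 / 643.135 = 0.898.

0.898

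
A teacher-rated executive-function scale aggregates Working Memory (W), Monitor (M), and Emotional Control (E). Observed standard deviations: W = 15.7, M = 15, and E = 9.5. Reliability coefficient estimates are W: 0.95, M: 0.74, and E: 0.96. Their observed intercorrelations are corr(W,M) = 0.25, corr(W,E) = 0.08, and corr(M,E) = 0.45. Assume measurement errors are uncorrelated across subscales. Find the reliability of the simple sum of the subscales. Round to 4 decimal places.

Var(W+M+E) = 15.7² + 15² + 9.5² + 2·[15.7·15·0.25 + 15.7·9.5·0.08 + 15·9.5·0.45] = 561.74 + 269.864 = 831.604.
Because errors are independent across components, Cov(Tᵢ,Tⱼ) = Cov(Xᵢ,Xⱼ); the off-diagonal part of the true-score variance is the same as above.
True-score variance = [15.7²·0.95 + 15²·0.74 + 9.5²·0.96] + 269.864 = 487.305 + 269.864 = 757.169.
Reliability = 757.169 / 831.604 = 0.9105.

0.9105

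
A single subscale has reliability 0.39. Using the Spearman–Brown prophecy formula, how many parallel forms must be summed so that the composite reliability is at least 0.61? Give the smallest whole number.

3

k ≥ ρ*(1−ρ₁)/(ρ₁(1−ρ*)) = 0.61·0.61 / (0.39·0.39) = 2.446.
Smallest integer k = 3.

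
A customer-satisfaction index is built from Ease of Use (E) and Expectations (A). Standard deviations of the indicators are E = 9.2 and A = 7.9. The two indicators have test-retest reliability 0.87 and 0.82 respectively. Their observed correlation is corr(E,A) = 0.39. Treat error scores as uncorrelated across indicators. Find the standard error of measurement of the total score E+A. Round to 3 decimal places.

4.716

Var(total) = 147.05 + 56.6904 = 203.74.
True-score variance = 124.813 + 56.6904 = 181.503, so reliability = 0.8909.
Error variance = 203.74 − 181.503 = 22.237; SEM = √22.237 = 4.716.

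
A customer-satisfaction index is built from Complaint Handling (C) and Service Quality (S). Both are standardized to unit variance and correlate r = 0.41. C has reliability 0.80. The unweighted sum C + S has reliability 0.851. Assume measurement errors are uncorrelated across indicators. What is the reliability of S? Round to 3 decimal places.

0.780

Var(C+S) = 2 + 2·0.41 = 2.820.
True-score variance = ρ_C + ρ_S + 2·0.41, so 0.851 = (0.80 + ρ_S + 0.82) / 2.820.
ρ_S = 0.851·2.820 − 0.80 − 0.82 = 0.780.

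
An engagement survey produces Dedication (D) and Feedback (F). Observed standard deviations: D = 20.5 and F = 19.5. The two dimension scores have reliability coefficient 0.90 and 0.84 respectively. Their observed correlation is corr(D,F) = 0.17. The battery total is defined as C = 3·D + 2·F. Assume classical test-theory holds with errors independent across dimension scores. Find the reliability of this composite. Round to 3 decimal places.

Var(C) = 3²·20.5² + 2²·19.5² + 2·[6·20.5·19.5·0.17] = 5303.25 + 815.49 = 6118.74.
Because errors are independent across components, Cov(Tᵢ,Tⱼ) = Cov(Xᵢ,Xⱼ); the off-diagonal part of the true-score variance is the same as above.
True-score variance = [3²·20.5²·0.90 + 2²·19.5²·0.84] + 815.49 = 4681.66 + 815.49 = 5497.15.
Reliability = 5497.15 / 6118.74 = 0.898.

0.898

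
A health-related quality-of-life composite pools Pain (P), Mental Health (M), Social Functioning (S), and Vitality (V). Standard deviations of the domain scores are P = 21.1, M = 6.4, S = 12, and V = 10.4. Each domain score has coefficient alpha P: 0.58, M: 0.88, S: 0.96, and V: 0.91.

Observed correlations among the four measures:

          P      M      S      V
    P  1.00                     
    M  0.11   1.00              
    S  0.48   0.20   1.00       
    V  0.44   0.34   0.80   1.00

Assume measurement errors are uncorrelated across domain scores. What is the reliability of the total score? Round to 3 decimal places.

Var(P+M+S+V) = 21.1² + 6.4² + 12² + 10.4² + 2·[21.1·6.4·0.11 + 21.1·12·0.48 + 21.1·10.4·0.44 + 6.4·12·0.20 + 6.4·10.4·0.34 + 12·10.4·0.80] = 738.33 + 741.549 = 1479.88.
Because errors are independent across components, Cov(Tᵢ,Tⱼ) = Cov(Xᵢ,Xⱼ); the off-diagonal part of the true-score variance is the same as above.
True-score variance = [21.1²·0.58 + 6.4²·0.88 + 12²·0.96 + 10.4²·0.91] + 741.549 = 530.932 + 741.549 = 1272.48.
Reliability = 1272.48 / 1479.88 = 0.860.

0.860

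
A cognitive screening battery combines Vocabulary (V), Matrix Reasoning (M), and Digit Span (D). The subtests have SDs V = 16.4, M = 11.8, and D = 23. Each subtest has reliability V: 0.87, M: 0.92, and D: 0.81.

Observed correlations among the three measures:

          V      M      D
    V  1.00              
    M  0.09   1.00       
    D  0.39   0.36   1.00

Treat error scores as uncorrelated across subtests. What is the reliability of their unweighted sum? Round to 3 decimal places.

0.900

Var(V+M+D) = 16.4² + 11.8² + 23² + 2·[16.4·11.8·0.09 + 16.4·23·0.39 + 11.8·23·0.36] = 937.2 + 524.458 = 1461.66.
Under uncorrelated errors the observed covariances equal the true-score covariances, so only the own-variance terms attenuate.
True-score variance = [16.4²·0.87 + 11.8²·0.92 + 23²·0.81] + 524.458 = 790.586 + 524.458 = 1315.04.
Reliability = 1315.04 / 1461.66 = 0.900.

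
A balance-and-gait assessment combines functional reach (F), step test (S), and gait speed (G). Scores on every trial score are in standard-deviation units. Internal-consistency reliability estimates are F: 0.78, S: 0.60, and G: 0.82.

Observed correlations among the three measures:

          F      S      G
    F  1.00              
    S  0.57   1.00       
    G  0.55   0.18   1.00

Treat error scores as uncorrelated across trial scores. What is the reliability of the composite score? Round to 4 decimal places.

Var(F+S+G) = 3 + 2·[0.57 + 0.55 + 0.18] = 3 + 2.6 = 5.6.
Under uncorrelated errors the observed covariances equal the true-score covariances, so only the own-variance terms attenuate.
True-score variance = [0.78 + 0.60 + 0.82] + 2.6 = 2.2 + 2.6 = 4.8.
Reliability = 4.8 / 5.6 = 0.8571.

0.8571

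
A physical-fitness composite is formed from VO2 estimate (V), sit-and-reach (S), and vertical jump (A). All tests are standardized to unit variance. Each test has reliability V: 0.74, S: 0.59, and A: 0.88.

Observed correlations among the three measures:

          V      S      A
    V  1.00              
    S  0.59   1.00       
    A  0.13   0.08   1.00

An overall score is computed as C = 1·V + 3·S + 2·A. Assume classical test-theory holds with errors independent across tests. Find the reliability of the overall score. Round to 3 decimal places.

0.767

Var(C) = 1 + 3² + 2² + 2·[3·0.59 + 2·0.13 + 6·0.08] = 14 + 5.02 = 19.02.
Under uncorrelated errors the observed covariances equal the true-score covariances, so only the own-variance terms attenuate.
True-score variance = [0.74 + 3²·0.59 + 2²·0.88] + 5.02 = 9.57 + 5.02 = 14.59.
Reliability = 14.59 / 19.02 = 0.767.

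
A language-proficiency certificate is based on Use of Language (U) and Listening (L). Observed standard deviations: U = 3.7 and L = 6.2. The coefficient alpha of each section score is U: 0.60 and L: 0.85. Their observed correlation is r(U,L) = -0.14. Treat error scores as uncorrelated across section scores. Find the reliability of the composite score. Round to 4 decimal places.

Var(U+L) = 3.7² + 6.2² + 2·[3.7·6.2·(-0.14)] = 52.13 − 6.4232 = 45.7068.
Because errors are independent across components, Cov(Tᵢ,Tⱼ) = Cov(Xᵢ,Xⱼ); the off-diagonal part of the true-score variance is the same as above.
True-score variance = [3.7²·0.60 + 6.2²·0.85] − 6.4232 = 40.888 − 6.4232 = 34.4648.
Reliability = 34.4648 / 45.7068 = 0.7540.

0.7540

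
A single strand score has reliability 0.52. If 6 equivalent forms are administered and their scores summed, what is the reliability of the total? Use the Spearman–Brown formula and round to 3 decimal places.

0.867

ρ_k = kρ / (1 + (k−1)ρ) = 6·0.52 / (1 + 5·0.52) = 3.120 / 3.600 = 0.867.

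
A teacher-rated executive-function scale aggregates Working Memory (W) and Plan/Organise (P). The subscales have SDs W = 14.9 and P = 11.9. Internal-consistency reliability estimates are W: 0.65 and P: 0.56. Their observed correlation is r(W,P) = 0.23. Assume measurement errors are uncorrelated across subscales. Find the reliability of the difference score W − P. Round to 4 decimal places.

0.5036

Var(W−P) = 14.9² + 11.9² − 2·14.9·11.9·0.23 = 363.62 − 81.5626 = 282.057.
Because errors are independent across components, Cov(Tᵢ,Tⱼ) = Cov(Xᵢ,Xⱼ); the off-diagonal part of the true-score variance is the same as above.
True-score variance = [14.9²·0.65 + 11.9²·0.56] − 81.5626 = 223.608 − 81.5626 = 142.046.
Reliability = 142.046 / 282.057 = 0.5036.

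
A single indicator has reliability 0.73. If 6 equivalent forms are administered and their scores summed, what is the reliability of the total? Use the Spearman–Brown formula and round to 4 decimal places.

ρ_k = kρ / (1 + (k−1)ρ) = 6·0.73 / (1 + 5·0.73) = 4.380 / 4.650 = 0.9419.

0.9419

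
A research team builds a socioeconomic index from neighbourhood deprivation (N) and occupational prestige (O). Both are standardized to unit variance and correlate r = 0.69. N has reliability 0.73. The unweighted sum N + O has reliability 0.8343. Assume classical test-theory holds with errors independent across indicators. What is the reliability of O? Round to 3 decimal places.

Var(N+O) = 2 + 2·0.69 = 3.380.
True-score variance = ρ_N + ρ_O + 2·0.69, so 0.8343 = (0.73 + ρ_O + 1.38) / 3.380.
ρ_O = 0.8343·3.380 − 0.73 − 1.38 = 0.710.

0.710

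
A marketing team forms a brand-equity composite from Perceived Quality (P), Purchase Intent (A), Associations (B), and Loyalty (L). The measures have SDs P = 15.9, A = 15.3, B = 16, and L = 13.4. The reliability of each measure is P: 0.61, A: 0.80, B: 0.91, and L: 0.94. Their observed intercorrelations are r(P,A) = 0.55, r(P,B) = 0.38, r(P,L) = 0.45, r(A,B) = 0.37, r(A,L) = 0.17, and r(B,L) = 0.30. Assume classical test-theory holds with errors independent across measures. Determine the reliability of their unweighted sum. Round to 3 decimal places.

Var(P+A+B+L) = 15.9² + 15.3² + 16² + 13.4² + 2·[15.9·15.3·0.55 + 15.9·16·0.38 + 15.9·13.4·0.45 + 15.3·16·0.37 + 15.3·13.4·0.17 + 16·13.4·0.30] = 922.46 + 1032.19 = 1954.65.
Under uncorrelated errors the observed covariances equal the true-score covariances, so only the own-variance terms attenuate.
True-score variance = [15.9²·0.61 + 15.3²·0.80 + 16²·0.91 + 13.4²·0.94] + 1032.19 = 743.233 + 1032.19 = 1775.43.
Reliability = 1775.43 / 1954.65 = 0.908.

0.908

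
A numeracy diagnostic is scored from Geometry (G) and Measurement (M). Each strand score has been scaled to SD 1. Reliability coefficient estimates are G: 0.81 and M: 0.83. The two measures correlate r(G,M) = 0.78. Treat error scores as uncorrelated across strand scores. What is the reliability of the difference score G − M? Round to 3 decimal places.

0.182

Var(G−M) = 1 + 1 − 2·0.78 = 2 − 1.56 = 0.44.
Because errors are independent across components, Cov(Tᵢ,Tⱼ) = Cov(Xᵢ,Xⱼ); the off-diagonal part of the true-score variance is the same as above.
True-score variance = [0.81 + 0.83] − 1.56 = 1.64 − 1.56 = 0.08.
Reliability = 0.08 / 0.44 = 0.182.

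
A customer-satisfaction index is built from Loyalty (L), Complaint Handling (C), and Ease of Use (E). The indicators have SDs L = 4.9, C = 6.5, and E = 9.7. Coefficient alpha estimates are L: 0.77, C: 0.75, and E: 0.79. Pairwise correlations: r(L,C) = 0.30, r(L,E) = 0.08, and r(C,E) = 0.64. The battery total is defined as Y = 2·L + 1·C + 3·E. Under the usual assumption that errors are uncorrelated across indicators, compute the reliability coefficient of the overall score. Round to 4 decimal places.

Var(Y) = 2²·4.9² + 6.5² + 3²·9.7² + 2·[2·4.9·6.5·0.30 + 6·4.9·9.7·0.08 + 3·6.5·9.7·0.64] = 985.1 + 325.961 = 1311.06.
With uncorrelated errors the cross-covariances are all true-score covariance, so they carry over unchanged; only the diagonal terms shrink to ρᵢσᵢ².
True-score variance = [2²·4.9²·0.77 + 6.5²·0.75 + 3²·9.7²·0.79] + 325.961 = 774.618 + 325.961 = 1100.58.
Reliability = 1100.58 / 1311.06 = 0.8395.

0.8395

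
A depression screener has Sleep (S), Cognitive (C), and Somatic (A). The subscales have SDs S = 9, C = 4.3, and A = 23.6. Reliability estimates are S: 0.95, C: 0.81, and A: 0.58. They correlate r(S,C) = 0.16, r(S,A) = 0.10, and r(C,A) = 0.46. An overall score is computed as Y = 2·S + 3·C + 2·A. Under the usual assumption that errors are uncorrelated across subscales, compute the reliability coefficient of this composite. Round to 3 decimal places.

0.721

Var(Y) = 2²·9² + 3²·4.3² + 2²·23.6² + 2·[6·9·4.3·0.16 + 4·9·23.6·0.10 + 6·4.3·23.6·0.46] = 2718.25 + 804.394 = 3522.64.
Under uncorrelated errors the observed covariances equal the true-score covariances, so only the own-variance terms attenuate.
True-score variance = [2²·9²·0.95 + 3²·4.3²·0.81 + 2²·23.6²·0.58] + 804.394 = 1734.74 + 804.394 = 2539.13.
Reliability = 2539.13 / 3522.64 = 0.721.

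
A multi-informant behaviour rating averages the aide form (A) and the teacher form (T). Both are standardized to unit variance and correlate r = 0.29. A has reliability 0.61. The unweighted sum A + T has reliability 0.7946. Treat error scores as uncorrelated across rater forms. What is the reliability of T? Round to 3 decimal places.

0.860

Var(A+T) = 2 + 2·0.29 = 2.580.
True-score variance = ρ_A + ρ_T + 2·0.29, so 0.7946 = (0.61 + ρ_T + 0.58) / 2.580.
ρ_T = 0.7946·2.580 − 0.61 − 0.58 = 0.860.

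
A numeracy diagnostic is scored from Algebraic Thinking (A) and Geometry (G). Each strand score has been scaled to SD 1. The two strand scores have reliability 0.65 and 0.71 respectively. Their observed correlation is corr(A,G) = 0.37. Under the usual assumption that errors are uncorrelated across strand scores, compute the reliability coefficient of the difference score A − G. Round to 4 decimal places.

0.4921

Var(A−G) = 1 + 1 − 2·0.37 = 2 − 0.74 = 1.26.
With uncorrelated errors the cross-covariances are all true-score covariance, so they carry over unchanged; only the diagonal terms shrink to ρᵢσᵢ².
True-score variance = [0.65 + 0.71] − 0.74 = 1.36 − 0.74 = 0.62.
Reliability = 0.62 / 1.26 = 0.4921.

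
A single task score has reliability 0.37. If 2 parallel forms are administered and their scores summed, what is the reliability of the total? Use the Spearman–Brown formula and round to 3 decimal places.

ρ_k = kρ / (1 + (k−1)ρ) = 2·0.37 / (1 + 1·0.37) = 0.740 / 1.370 = 0.540.

0.540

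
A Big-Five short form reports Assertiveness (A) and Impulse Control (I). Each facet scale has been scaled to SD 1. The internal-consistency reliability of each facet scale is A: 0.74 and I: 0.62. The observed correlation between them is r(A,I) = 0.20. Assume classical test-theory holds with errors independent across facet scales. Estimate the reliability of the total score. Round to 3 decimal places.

Var(A+I) = 2 + 2·[0.20] = 2 + 0.4 = 2.4.
With uncorrelated errors the cross-covariances are all true-score covariance, so they carry over unchanged; only the diagonal terms shrink to ρᵢσᵢ².
True-score variance = [0.74 + 0.62] + 0.4 = 1.36 + 0.4 = 1.76.
Reliability = 1.76 / 2.4 = 0.733.

0.733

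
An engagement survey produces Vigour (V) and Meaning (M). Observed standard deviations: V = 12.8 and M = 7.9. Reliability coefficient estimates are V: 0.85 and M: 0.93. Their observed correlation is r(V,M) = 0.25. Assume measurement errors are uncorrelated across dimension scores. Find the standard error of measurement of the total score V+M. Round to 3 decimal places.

Var(total) = 226.25 + 50.56 = 276.81.
True-score variance = 197.305 + 50.56 = 247.865, so reliability = 0.8954.
Error variance = 276.81 − 247.865 = 28.9447; SEM = √28.9447 = 5.380.

5.380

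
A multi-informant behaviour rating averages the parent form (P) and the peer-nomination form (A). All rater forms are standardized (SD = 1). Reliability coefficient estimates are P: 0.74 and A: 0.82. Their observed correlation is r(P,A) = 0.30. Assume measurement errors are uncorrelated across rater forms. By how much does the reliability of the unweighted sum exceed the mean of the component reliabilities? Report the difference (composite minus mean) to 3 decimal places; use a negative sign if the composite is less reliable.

0.051

Var(sum) = 2 + 0.6 = 2.6; true-score variance = 1.56 + 0.6 = 2.16; composite reliability = 0.8308.
Mean component reliability = 0.7800.
Difference = 0.8308 − 0.7800 = 0.051.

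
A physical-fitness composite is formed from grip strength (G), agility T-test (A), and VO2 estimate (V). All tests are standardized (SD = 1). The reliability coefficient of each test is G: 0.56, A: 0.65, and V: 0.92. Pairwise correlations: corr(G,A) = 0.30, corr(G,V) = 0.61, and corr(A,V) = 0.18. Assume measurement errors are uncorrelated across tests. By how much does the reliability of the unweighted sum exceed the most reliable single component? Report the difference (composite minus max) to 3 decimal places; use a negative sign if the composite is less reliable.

Var(sum) = 3 + 2.18 = 5.18; true-score variance = 2.13 + 2.18 = 4.31; composite reliability = 0.8320.
Max component reliability = 0.9200.
Difference = 0.8320 − 0.9200 = -0.088.

-0.088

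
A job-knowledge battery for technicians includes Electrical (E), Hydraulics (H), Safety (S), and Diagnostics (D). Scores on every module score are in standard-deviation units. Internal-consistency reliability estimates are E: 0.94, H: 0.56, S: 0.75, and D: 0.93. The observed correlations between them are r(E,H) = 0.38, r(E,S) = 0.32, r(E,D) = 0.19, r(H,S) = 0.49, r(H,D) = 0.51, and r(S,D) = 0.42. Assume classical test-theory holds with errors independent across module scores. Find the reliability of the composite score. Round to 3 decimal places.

0.905

Var(E+H+S+D) = 4 + 2·[0.38 + 0.32 + 0.19 + 0.49 + 0.51 + 0.42] = 4 + 4.62 = 8.62.
With uncorrelated errors the cross-covariances are all true-score covariance, so they carry over unchanged; only the diagonal terms shrink to ρᵢσᵢ².
True-score variance = [0.94 + 0.56 + 0.75 + 0.93] + 4.62 = 3.18 + 4.62 = 7.8.
Reliability = 7.8 / 8.62 = 0.905.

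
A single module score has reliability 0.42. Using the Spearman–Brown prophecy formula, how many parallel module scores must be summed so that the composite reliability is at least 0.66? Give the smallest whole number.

k ≥ ρ*(1−ρ₁)/(ρ₁(1−ρ*)) = 0.66·0.58 / (0.42·0.34) = 2.681.
Smallest integer k = 3.

3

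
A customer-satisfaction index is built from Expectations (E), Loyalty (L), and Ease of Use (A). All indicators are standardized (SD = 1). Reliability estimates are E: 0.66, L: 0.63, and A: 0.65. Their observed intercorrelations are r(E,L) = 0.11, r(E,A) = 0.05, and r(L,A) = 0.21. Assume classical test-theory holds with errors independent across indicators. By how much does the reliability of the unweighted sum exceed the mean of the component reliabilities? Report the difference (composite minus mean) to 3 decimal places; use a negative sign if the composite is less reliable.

0.070

Var(sum) = 3 + 0.74 = 3.74; true-score variance = 1.94 + 0.74 = 2.68; composite reliability = 0.7166.
Mean component reliability = 0.6467.
Difference = 0.7166 − 0.6467 = 0.070.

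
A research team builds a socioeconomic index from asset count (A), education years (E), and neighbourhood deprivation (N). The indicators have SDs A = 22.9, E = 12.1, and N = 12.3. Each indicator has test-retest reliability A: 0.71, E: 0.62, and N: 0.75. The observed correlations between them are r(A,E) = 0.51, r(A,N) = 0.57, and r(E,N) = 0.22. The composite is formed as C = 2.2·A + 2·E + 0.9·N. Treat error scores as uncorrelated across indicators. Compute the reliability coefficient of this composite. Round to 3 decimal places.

Var(C) = 2.2²·22.9² + 2²·12.1² + 0.9²·12.3² + 2·[4.4·22.9·12.1·0.51 + 1.98·22.9·12.3·0.57 + 1.8·12.1·12.3·0.22] = 3246.33 + 1997.24 = 5243.57.
Because errors are independent across components, Cov(Tᵢ,Tⱼ) = Cov(Xᵢ,Xⱼ); the off-diagonal part of the true-score variance is the same as above.
True-score variance = [2.2²·22.9²·0.71 + 2²·12.1²·0.62 + 0.9²·12.3²·0.75] + 1997.24 = 2257.09 + 1997.24 = 4254.33.
Reliability = 4254.33 / 5243.57 = 0.811.

0.811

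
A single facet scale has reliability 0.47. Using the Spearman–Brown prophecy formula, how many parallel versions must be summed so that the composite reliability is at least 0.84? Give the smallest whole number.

k ≥ ρ*(1−ρ₁)/(ρ₁(1−ρ*)) = 0.84·0.53 / (0.47·0.16) = 5.920.
Smallest integer k = 6.

6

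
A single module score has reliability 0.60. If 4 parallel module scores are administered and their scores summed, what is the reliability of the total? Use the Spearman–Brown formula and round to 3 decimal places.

0.857

ρ_k = kρ / (1 + (k−1)ρ) = 4·0.60 / (1 + 3·0.60) = 2.400 / 2.800 = 0.857.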